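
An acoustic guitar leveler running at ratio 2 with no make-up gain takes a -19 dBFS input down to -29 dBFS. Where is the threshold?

-39 dBFS

Gain reduction = -19 − (-29) = 10 dB; output overshoot = GR / (R − 1) = 10 / 1 = 10 dB.
Threshold = output − output overshoot = -29 − 10 = -39 dBFS.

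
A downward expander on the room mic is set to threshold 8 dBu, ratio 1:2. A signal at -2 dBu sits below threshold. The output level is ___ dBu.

The input is 10 dB below the 8 dBu threshold.
A 1:2 expander multiplies undershoot by 2: 10 × 2 = 20 dB below threshold.
Output = 8 − 20 = -12 dBu.

-12 dBu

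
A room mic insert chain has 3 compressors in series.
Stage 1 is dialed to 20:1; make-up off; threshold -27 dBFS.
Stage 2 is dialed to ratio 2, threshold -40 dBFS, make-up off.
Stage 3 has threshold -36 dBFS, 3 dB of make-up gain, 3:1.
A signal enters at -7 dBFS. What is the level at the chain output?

-32 dBFS

Stage 1: -7 dBFS is 20 dB over -27 dBFS; at 20:1 that becomes 1 dB over, giving -26 dBFS.
Stage 2: overshoot 14 dB → 14/2 = 7 dB → -33 dBFS.
Stage 3: 3 dB above -36 dBFS, reduced 3:1 to 1 dB above → -35 dBFS; +3 dB make-up → -32 dBFS.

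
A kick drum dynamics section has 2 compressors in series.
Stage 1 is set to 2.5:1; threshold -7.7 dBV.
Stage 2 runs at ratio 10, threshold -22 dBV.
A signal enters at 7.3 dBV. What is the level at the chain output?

Stage 1: overshoot 15 dB → 15/2.5 = 6 dB → -1.7 dBV.
Stage 2: 20.3 dB above -22 dBV, reduced 10:1 to 2.03 dB above → -19.97 dBV.

-19.97 dBV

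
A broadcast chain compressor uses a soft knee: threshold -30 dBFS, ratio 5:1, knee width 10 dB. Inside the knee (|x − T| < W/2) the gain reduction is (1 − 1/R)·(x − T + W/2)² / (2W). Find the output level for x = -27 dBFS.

-29.56 dBFS

x − T + W/2 = -27 − (-30) + 5 = 8.
GR = (1 − 1/5) × 8² / 20 = 0.8 × 64 / 20 = 2.56 dB.
Output = -27 − 2.56 = -29.56 dBFS.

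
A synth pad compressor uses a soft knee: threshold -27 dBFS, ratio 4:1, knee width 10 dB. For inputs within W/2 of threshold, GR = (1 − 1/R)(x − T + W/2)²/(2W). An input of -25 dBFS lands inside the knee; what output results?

x − T + W/2 = -25 − (-27) + 5 = 7.
GR = (1 − 1/4) × 7² / 20 = 0.75 × 49 / 20 = 1.8375 dB.
Output = -25 − 1.8375 = -26.8375 dBFS.

-26.8375 dBFS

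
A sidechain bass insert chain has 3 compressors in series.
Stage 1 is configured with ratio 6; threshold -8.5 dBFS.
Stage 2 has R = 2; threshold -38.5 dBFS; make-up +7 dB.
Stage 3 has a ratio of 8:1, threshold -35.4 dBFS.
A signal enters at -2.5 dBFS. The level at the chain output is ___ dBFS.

-32.975 dBFS

Stage 1: overshoot 6 dB → 6/6 = 1 dB → -7.5 dBFS.
Stage 2: overshoot 31 dB → 31/2 = 15.5 dB → -23 dBFS; +7 dB make-up → -16 dBFS.
Stage 3: 19.4 dB above -35.4 dBFS, reduced 8:1 to 2.425 dB above → -32.975 dBFS.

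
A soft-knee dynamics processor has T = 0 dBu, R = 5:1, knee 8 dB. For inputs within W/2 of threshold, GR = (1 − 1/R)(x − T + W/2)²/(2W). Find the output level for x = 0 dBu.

-0.8 dBu

x − T + W/2 = 0 − 0 + 4 = 4.
GR = (1 − 1/5) × 4² / 16 = 0.8 × 16 / 16 = 0.8 dB.
Output = 0 − 0.8 = -0.8 dBu.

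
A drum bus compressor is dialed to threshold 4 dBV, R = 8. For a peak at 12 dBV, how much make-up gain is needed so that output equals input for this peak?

Overshoot 8 dB → 8/8 = 1 dB after compression, so the compressed level is 4 + 1 = 5 dBV.
Make-up = target − compressed = 12 − 5 = 7 dB.

7 dB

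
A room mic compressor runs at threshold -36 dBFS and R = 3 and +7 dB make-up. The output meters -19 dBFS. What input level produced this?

Remove make-up: -19 − 7 = -26 dBFS.
Post-compression overshoot = -26 − (-36) = 10 dB.
Input overshoot = R × output overshoot = 30 dB → input = -36 + 30 = -6 dBFS.

-6 dBFS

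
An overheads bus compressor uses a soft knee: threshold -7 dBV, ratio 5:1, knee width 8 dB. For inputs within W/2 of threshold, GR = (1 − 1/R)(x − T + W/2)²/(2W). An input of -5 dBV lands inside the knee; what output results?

-6.8 dBV

x − T + W/2 = -5 − (-7) + 4 = 6.
GR = (1 − 1/5) × 6² / 16 = 0.8 × 36 / 16 = 1.8 dB.
Output = -5 − 1.8 = -6.8 dBV.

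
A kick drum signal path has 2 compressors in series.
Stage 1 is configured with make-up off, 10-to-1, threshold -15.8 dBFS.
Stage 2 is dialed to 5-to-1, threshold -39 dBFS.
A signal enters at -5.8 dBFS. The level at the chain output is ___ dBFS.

-34.16 dBFS

Stage 1: -5.8 dBFS is 10 dB over -15.8 dBFS; at 10:1 that becomes 1 dB over, giving -14.8 dBFS.
Stage 2: -14.8 dBFS is 24.2 dB over -39 dBFS; at 5:1 that becomes 4.84 dB over, giving -34.16 dBFS.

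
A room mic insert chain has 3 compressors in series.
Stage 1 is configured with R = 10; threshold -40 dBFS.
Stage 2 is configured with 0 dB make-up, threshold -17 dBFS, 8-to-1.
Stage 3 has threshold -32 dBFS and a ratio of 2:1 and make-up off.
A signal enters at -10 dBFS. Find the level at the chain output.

-37 dBFS

Stage 1: 30 dB above -40 dBFS, reduced 10:1 to 3 dB above → -37 dBFS.
Stage 2: -37 dBFS ≤ -17 dBFS, so stage 2 doesn't engage; output -37 dBFS.
Stage 3: -37 dBFS is at or below the -32 dBFS threshold — no compression; output -37 dBFS.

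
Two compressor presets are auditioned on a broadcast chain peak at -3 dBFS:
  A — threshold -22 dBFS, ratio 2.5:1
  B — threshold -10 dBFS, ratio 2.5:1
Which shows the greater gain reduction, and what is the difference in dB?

A, by 7.2 dB

A: 19 dB over, compressed to 7.6 dB over, so 11.4 dB of GR.
B: 7 dB over, compressed to 2.8 dB over, so 4.2 dB of GR.
A applies 7.2 dB more gain reduction.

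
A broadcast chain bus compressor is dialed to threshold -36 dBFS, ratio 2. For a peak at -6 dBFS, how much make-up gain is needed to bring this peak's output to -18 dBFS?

3 dB

Overshoot 30 dB → 30/2 = 15 dB after compression, so the compressed level is -36 + 15 = -21 dBFS.
Make-up = target − compressed = -18 − (-21) = 3 dB.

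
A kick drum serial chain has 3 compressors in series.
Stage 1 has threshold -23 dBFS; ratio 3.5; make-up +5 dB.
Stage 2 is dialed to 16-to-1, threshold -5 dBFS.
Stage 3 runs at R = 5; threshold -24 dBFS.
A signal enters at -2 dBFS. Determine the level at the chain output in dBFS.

Stage 1: 21 dB above -23 dBFS, reduced 3.5:1 to 6 dB above → -17 dBFS; +5 dB make-up → -12 dBFS.
Stage 2: -12 dBFS ≤ -5 dBFS, so stage 2 doesn't engage; output -12 dBFS.
Stage 3: overshoot 12 dB → 12/5 = 2.4 dB → -21.6 dBFS.

-21.6 dBFS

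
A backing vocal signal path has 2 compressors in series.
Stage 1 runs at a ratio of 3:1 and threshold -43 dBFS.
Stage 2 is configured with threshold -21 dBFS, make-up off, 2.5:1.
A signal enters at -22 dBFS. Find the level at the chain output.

Stage 1: 21 dB above -43 dBFS, reduced 3:1 to 7 dB above → -36 dBFS.
Stage 2: below threshold (-36 ≤ -21); passes unchanged; output -36 dBFS.

-36 dBFS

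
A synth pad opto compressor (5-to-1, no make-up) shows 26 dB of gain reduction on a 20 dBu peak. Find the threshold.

Input is 32.5 dB above T (since output overshoot × R = input overshoot: (-6 − T)·5 = 20 − T gives T = -12.5 dBu).
Check: -12.5 + (20 − (-12.5))/5 = -12.5 + 6.5 = -6 dBu. ✓

-12.5 dBu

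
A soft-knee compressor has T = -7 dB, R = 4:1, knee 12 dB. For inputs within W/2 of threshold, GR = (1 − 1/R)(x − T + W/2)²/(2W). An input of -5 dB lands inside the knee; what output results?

x − T + W/2 = -5 − (-7) + 6 = 8.
GR = (1 − 1/4) × 8² / 24 = 0.75 × 64 / 24 = 2 dB.
Output = -5 − 2 = -7 dB.

-7 dB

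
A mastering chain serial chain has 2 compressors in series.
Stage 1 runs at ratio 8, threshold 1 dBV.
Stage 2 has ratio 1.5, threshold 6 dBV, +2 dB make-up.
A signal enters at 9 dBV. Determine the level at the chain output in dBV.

4 dBV

Stage 1: 9 dBV is 8 dB over 1 dBV; at 8:1 that becomes 1 dB over, giving 2 dBV.
Stage 2: 2 dBV is at or below the 6 dBV threshold — no compression; make-up brings it to 4 dBV.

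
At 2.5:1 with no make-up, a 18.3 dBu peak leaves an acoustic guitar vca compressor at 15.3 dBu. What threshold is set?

Input is 5 dB above T (since output overshoot × R = input overshoot: (15.3 − T)·2.5 = 18.3 − T gives T = 13.3 dBu).
Check: 13.3 + (18.3 − 13.3)/2.5 = 13.3 + 2 = 15.3 dBu. ✓

13.3 dBu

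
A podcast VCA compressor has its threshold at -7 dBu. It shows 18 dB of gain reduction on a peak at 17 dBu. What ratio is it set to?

Input overshoot = 17 − (-7) = 24 dB.
Output overshoot = 24 − 18 = 6 dB.
Ratio = input overshoot / output overshoot = 24 / 6 = 4.

4:1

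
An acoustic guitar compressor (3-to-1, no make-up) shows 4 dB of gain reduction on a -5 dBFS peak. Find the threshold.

-11 dBFS

Gain reduction = -5 − (-9) = 4 dB; output overshoot = GR / (R − 1) = 4 / 2 = 2 dB.
Threshold = output − output overshoot = -9 − 2 = -11 dBFS.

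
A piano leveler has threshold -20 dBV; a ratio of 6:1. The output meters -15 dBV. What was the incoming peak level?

Post-compression overshoot = -15 − (-20) = 5 dB.
Input overshoot = R × output overshoot = 30 dB → input = -20 + 30 = 10 dBV.

10 dBV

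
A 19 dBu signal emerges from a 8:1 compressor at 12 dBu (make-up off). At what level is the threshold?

11 dBu

Let T be the threshold. Output overshoot = (input overshoot)/R, so 12 − T = (19 − T)/8.
8·(12 − T) = 19 − T → 7·T = 96 − 19 = 77.
T = 77/7 = 11 dBu.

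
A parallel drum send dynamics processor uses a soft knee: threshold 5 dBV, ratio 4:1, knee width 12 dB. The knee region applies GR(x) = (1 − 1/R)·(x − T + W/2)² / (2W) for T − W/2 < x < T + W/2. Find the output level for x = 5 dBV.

3.875 dBV

x − T + W/2 = 5 − 5 + 6 = 6.
GR = (1 − 1/4) × 6² / 24 = 0.75 × 36 / 24 = 1.125 dB.
Output = 5 − 1.125 = 3.875 dBV.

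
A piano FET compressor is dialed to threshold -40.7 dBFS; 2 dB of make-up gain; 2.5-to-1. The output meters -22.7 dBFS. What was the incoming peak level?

-0.7 dBFS

Before make-up, the level was -22.7 − 2 = -24.7 dBFS.
Post-compression overshoot = -24.7 − (-40.7) = 16 dB.
Before 2.5:1 compression the overshoot was 16 × 2.5 = 40 dB, so input = -40.7 + 40 = -0.7 dBFS.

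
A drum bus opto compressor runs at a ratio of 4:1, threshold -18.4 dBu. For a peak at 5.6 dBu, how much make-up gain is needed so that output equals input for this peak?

Overshoot 24 dB → 24/4 = 6 dB after compression, so the compressed level is -18.4 + 6 = -12.4 dBu.
Make-up = target − compressed = 5.6 − (-12.4) = 18 dB.

18 dB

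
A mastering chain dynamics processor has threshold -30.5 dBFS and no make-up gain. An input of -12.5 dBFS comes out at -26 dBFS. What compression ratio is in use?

4:1

Input overshoot = -12.5 − (-30.5) = 18 dB; output overshoot = -26 − (-30.5) = 4.5 dB.
Ratio = 18 / 4.5 = 4.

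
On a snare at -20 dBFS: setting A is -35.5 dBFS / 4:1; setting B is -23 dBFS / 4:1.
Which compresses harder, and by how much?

A: GR = 15.5 − 15.5/4 = 11.625 dB.
B: GR = 3 − 3/4 = 2.25 dB.
Difference: 9.375 dB in favour of A.

A, by 9.375 dB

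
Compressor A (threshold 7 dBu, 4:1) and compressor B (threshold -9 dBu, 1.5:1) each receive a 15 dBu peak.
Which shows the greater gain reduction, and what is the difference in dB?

B, by 2 dB

A: overshoot 8 dB → output overshoot 2 dB → GR 6 dB.
B: overshoot 24 dB → output overshoot 16 dB → GR 8 dB.
Difference: 2 dB in favour of B.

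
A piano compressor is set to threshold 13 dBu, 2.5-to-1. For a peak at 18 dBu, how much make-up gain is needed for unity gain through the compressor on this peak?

3 dB

Without make-up, output = threshold + overshoot/2.5 = 13 + 2 = 15 dBu.
Gap to target: 3 dB.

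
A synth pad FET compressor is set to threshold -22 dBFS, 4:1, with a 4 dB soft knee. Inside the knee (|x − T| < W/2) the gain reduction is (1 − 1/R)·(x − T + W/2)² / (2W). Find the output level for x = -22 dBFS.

x − T + W/2 = -22 − (-22) + 2 = 2.
GR = (1 − 1/4) × 2² / 8 = 0.75 × 4 / 8 = 0.375 dB.
Output = -22 − 0.375 = -22.375 dBFS.

-22.375 dBFS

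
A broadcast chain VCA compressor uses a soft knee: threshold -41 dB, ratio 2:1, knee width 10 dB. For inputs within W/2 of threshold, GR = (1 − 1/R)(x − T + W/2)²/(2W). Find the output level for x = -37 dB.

-39.025 dB

x − T + W/2 = -37 − (-41) + 5 = 9.
GR = (1 − 1/2) × 9² / 20 = 0.5 × 81 / 20 = 2.025 dB.
Output = -37 − 2.025 = -39.025 dB.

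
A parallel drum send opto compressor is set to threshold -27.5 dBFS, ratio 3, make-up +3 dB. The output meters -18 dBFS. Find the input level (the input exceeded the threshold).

Stripping the +3 dB make-up gives -21 dBFS at the gain stage.
That's 6.5 dB above the -27.5 dBFS threshold.
Input overshoot = R × output overshoot = 19.5 dB → input = -27.5 + 19.5 = -8 dBFS.

-8 dBFS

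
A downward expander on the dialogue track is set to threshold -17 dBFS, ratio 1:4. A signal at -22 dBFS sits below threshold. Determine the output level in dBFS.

Undershoot = (-17) − (-22) = 5 dB.
At 1:4, that expands to 20 dB under threshold.
Output = -17 − 20 = -37 dBFS.

-37 dBFS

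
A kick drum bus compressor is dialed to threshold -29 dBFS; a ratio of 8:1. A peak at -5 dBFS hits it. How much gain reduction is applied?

Overshoot = -5 − (-29) = 24 dB.
A 8:1 ratio leaves 3 dB of that excess.
GR = overshoot in − overshoot out = 24 − 3 = 21 dB.

21 dB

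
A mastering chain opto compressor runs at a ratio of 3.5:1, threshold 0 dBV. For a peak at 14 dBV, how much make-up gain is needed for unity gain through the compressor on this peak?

Overshoot 14 dB → 14/3.5 = 4 dB after compression, so the compressed level is 0 + 4 = 4 dBV.
Make-up = target − compressed = 14 − 4 = 10 dB.

10 dB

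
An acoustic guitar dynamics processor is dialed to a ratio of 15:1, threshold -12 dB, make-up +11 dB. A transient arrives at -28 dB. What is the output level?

-17 dB

-28 dB is 16 dB below the -12 dB threshold, so no gain reduction is applied.
Make-up gain adds 11 dB: -28 + 11 = -17 dB.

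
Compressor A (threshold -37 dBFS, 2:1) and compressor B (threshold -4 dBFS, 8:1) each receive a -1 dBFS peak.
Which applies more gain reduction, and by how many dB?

A, by 15.375 dB

A: 36 dB over, compressed to 18 dB over, so 18 dB of GR.
B: 3 dB over, compressed to 0.375 dB over, so 2.625 dB of GR.
A reduces 15.375 dB more.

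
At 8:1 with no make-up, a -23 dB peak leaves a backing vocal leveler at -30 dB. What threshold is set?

Let T be the threshold. Output overshoot = (input overshoot)/R, so -30 − T = (-23 − T)/8.
8·(-30 − T) = -23 − T → 7·T = -240 − (-23) = -217.
T = -217/7 = -31 dB.

-31 dB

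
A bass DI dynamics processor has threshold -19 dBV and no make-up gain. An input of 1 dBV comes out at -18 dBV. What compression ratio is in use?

Input overshoot = 1 − (-19) = 20 dB; output overshoot = -18 − (-19) = 1 dB.
Ratio = 20 / 1 = 20.

20:1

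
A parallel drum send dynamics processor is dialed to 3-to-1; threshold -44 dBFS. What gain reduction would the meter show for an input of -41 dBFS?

2 dB

Overshoot = -41 − (-44) = 3 dB.
At 3:1, output sits 3/3 = 1 dB above threshold.
Gain reduction = 3 − 1 = 2 dB.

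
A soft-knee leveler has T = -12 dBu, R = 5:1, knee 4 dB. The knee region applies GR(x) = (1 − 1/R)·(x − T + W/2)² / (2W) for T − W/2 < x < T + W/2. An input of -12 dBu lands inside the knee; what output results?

-12.4 dBu

x − T + W/2 = -12 − (-12) + 2 = 2.
GR = (1 − 1/5) × 2² / 8 = 0.8 × 4 / 8 = 0.4 dB.
Output = -12 − 0.4 = -12.4 dBu.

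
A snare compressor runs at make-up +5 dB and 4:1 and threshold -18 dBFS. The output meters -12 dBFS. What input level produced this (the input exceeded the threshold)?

Remove make-up: -12 − 5 = -17 dBFS.
Post-compression overshoot = -17 − (-18) = 1 dB.
Input overshoot = R × output overshoot = 4 dB → input = -18 + 4 = -14 dBFS.

-14 dBFS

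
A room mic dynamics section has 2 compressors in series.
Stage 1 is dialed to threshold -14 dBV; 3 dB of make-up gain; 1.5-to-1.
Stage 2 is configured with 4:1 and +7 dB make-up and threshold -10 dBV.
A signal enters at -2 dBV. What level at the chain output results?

Stage 1: overshoot 12 dB → 12/1.5 = 8 dB → -6 dBV; +3 dB make-up → -3 dBV.
Stage 2: overshoot 7 dB → 7/4 = 1.75 dB → -8.25 dBV; +7 dB make-up → -1.25 dBV.

-1.25 dBV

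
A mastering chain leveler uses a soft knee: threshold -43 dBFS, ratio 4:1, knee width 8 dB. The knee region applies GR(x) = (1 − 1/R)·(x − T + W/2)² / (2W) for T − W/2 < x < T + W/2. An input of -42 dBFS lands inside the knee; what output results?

x − T + W/2 = -42 − (-43) + 4 = 5.
GR = (1 − 1/4) × 5² / 16 = 0.75 × 25 / 16 = 1.171875 dB.
Output = -42 − 1.171875 = -43.171875 dBFS.

-43.171875 dBFS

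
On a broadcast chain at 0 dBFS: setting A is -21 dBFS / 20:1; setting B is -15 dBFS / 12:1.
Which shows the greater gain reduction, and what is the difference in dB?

A: GR = 21 − 21/20 = 19.95 dB.
B: GR = 15 − 15/12 = 13.75 dB.
A reduces 6.2 dB more.

A, by 6.2 dB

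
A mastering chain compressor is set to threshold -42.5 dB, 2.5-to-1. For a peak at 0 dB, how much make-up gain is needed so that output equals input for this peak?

Overshoot 42.5 dB → 42.5/2.5 = 17 dB after compression, so the compressed level is -42.5 + 17 = -25.5 dB.
Make-up = target − compressed = 0 − (-25.5) = 25.5 dB.

25.5 dB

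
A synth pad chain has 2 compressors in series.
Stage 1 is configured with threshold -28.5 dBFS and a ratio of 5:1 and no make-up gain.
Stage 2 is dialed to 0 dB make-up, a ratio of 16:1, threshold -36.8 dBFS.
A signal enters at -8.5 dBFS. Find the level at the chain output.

-36.03125 dBFS

Stage 1: -8.5 dBFS is 20 dB over -28.5 dBFS; at 5:1 that becomes 4 dB over, giving -24.5 dBFS.
Stage 2: -24.5 dBFS is 12.3 dB over -36.8 dBFS; at 16:1 that becomes 0.76875 dB over, giving -36.03125 dBFS.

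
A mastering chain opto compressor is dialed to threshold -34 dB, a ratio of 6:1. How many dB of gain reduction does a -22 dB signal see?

-22 dB exceeds the threshold by 12 dB.
A 6:1 ratio leaves 2 dB of that excess.
GR = overshoot in − overshoot out = 12 − 2 = 10 dB.

10 dB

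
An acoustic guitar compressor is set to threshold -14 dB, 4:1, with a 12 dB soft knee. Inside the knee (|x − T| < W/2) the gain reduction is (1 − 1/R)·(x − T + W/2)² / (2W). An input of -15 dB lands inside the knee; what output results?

-15.78125 dB

x − T + W/2 = -15 − (-14) + 6 = 5.
GR = (1 − 1/4) × 5² / 24 = 0.75 × 25 / 24 = 0.78125 dB.
Output = -15 − 0.78125 = -15.78125 dB.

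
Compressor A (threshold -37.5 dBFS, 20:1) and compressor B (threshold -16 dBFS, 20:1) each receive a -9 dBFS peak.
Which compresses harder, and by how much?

A, by 20.425 dB

A: overshoot 28.5 dB → output overshoot 1.425 dB → GR 27.075 dB.
B: overshoot 7 dB → output overshoot 0.35 dB → GR 6.65 dB.
A reduces 20.425 dB more.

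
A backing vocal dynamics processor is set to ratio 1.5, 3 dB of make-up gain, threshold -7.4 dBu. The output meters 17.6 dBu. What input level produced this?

25.6 dBu

Remove make-up: 17.6 − 3 = 14.6 dBu.
That's 22 dB above the -7.4 dBu threshold.
Input overshoot = R × output overshoot = 33 dB → input = -7.4 + 33 = 25.6 dBu.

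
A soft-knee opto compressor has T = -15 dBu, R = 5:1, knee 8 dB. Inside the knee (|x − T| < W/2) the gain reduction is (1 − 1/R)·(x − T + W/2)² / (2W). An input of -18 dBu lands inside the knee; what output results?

x − T + W/2 = -18 − (-15) + 4 = 1.
GR = (1 − 1/5) × 1² / 16 = 0.8 × 1 / 16 = 0.05 dB.
Output = -18 − 0.05 = -18.05 dBu.

-18.05 dBu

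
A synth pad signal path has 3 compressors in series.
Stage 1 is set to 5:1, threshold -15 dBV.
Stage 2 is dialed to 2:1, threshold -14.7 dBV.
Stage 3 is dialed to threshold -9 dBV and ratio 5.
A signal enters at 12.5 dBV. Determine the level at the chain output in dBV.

Stage 1: 27.5 dB above -15 dBV, reduced 5:1 to 5.5 dB above → -9.5 dBV.
Stage 2: -9.5 dBV is 5.2 dB over -14.7 dBV; at 2:1 that becomes 2.6 dB over, giving -12.1 dBV.
Stage 3: -12.1 dBV ≤ -9 dBV, so stage 3 doesn't engage; output -12.1 dBV.

-12.1 dBV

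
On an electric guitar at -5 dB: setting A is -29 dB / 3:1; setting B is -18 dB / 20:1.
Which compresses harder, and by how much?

A, by 3.65 dB

A: 24 dB over, compressed to 8 dB over, so 16 dB of GR.
B: 13 dB over, compressed to 0.65 dB over, so 12.35 dB of GR.
Difference: 3.65 dB in favour of A.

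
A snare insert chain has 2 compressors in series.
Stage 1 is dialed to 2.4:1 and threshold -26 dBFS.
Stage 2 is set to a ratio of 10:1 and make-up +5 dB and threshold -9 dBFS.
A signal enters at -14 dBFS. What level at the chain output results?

-16 dBFS

Stage 1: 12 dB above -26 dBFS, reduced 2.4:1 to 5 dB above → -21 dBFS.
Stage 2: below threshold (-21 ≤ -9); passes unchanged; make-up brings it to -16 dBFS.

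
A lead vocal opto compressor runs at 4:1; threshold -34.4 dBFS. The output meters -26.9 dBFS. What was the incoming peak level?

The compressed level sits -26.9 − (-34.4) = 7.5 dB over threshold.
Input overshoot = R × output overshoot = 30 dB → input = -34.4 + 30 = -4.4 dBFS.

-4.4 dBFS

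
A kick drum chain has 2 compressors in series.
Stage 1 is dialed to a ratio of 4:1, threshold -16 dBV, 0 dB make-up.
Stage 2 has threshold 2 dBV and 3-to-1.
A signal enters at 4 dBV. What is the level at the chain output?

-11 dBV

Stage 1: overshoot 20 dB → 20/4 = 5 dB → -11 dBV.
Stage 2: -11 dBV ≤ 2 dBV, so stage 2 doesn't engage; output -11 dBV.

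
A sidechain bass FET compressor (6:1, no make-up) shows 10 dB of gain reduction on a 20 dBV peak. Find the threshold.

Input is 12 dB above T (since output overshoot × R = input overshoot: (10 − T)·6 = 20 − T gives T = 8 dBV).
Check: 8 + (20 − 8)/6 = 8 + 2 = 10 dBV. ✓

8 dBV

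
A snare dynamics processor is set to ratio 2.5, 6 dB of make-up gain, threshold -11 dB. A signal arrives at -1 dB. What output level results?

The input is 10 dB above the -11 dB threshold.
At 2.5:1 the overshoot is divided by 2.5, leaving 4 dB above threshold.
Output = -11 + 4 = -7 dB; make-up adds 6 dB, giving -1 dB.

-1 dB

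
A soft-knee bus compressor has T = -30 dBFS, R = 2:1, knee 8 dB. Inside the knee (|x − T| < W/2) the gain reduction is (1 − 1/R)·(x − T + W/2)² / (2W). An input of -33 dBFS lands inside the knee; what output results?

-33.03125 dBFS

x − T + W/2 = -33 − (-30) + 4 = 1.
GR = (1 − 1/2) × 1² / 16 = 0.5 × 1 / 16 = 0.03125 dB.
Output = -33 − 0.03125 = -33.03125 dBFS.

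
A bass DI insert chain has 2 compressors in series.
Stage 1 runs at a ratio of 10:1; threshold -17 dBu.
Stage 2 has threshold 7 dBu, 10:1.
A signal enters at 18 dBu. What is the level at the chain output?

Stage 1: 35 dB above -17 dBu, reduced 10:1 to 3.5 dB above → -13.5 dBu.
Stage 2: -13.5 dBu ≤ 7 dBu, so stage 2 doesn't engage; output -13.5 dBu.

-13.5 dBu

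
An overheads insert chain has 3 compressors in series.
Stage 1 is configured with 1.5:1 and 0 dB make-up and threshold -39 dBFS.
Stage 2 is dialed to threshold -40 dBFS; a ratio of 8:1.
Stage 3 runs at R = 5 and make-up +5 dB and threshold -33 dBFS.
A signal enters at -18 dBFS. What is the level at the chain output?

Stage 1: 21 dB above -39 dBFS, reduced 1.5:1 to 14 dB above → -25 dBFS.
Stage 2: overshoot 15 dB → 15/8 = 1.875 dB → -38.125 dBFS.
Stage 3: below threshold (-38.125 ≤ -33); passes unchanged; make-up brings it to -33.125 dBFS.

-33.125 dBFS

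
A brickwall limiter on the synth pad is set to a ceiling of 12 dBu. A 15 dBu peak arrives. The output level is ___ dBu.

12 dBu

A brickwall limiter is an ∞:1 compressor: any input above the ceiling is clamped to 12 dBu.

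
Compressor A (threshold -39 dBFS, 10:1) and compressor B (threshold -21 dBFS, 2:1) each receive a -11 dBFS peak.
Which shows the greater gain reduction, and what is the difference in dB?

A, by 20.2 dB

A: overshoot 28 dB → output overshoot 2.8 dB → GR 25.2 dB.
B: overshoot 10 dB → output overshoot 5 dB → GR 5 dB.
Difference: 20.2 dB in favour of A.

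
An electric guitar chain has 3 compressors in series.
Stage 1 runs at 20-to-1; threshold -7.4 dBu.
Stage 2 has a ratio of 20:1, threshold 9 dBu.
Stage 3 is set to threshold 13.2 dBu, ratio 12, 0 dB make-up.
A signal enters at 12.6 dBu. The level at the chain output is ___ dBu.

-6.4 dBu

Stage 1: 12.6 dBu is 20 dB over -7.4 dBu; at 20:1 that becomes 1 dB over, giving -6.4 dBu.
Stage 2: -6.4 dBu is at or below the 9 dBu threshold — no compression; output -6.4 dBu.
Stage 3: below threshold (-6.4 ≤ 13.2); passes unchanged; output -6.4 dBu.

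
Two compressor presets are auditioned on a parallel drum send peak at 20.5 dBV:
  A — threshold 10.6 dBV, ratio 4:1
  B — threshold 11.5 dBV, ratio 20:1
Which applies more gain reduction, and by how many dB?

B, by 1.125 dB

A: GR = 9.9 − 9.9/4 = 7.425 dB.
B: GR = 9 − 9/20 = 8.55 dB.
Difference: 1.125 dB in favour of B.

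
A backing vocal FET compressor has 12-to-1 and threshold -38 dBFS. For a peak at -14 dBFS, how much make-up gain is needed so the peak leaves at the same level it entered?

The peak compresses to -38 + 24/12 = -36 dBFS.
To reach -14 dBFS requires -14 − (-36) = 22 dB of make-up.

22 dB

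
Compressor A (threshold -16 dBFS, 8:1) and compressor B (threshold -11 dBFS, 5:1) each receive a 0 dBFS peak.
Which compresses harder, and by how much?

A, by 5.2 dB

A: GR = 16 − 16/8 = 14 dB.
B: GR = 11 − 11/5 = 8.8 dB.
A applies 5.2 dB more gain reduction.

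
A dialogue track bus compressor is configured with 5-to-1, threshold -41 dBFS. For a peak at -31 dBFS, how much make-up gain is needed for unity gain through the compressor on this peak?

The peak compresses to -41 + 10/5 = -39 dBFS.
To reach -31 dBFS requires -31 − (-39) = 8 dB of make-up.

8 dB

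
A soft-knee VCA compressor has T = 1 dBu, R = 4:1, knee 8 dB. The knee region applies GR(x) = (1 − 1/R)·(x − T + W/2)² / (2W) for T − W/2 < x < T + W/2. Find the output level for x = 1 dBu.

0.25 dBu

x − T + W/2 = 1 − 1 + 4 = 4.
GR = (1 − 1/4) × 4² / 16 = 0.75 × 16 / 16 = 0.75 dB.
Output = 1 − 0.75 = 0.25 dBu.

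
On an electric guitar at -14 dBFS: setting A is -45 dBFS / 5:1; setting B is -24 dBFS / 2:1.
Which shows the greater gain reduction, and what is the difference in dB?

A: GR = 31 − 31/5 = 24.8 dB.
B: GR = 10 − 10/2 = 5 dB.
Difference: 19.8 dB in favour of A.

A, by 19.8 dB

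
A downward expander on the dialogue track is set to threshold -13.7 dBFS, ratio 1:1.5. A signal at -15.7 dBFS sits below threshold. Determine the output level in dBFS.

Below threshold, a 1:1.5 expander applies gain = (1.5−1)×(T − x) of attenuation.
(1.5−1) × 2 = 1 dB, so output = -15.7 − 1 = -16.7 dBFS.

-16.7 dBFS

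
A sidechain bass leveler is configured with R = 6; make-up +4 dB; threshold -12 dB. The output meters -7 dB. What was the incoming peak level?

-6 dB

Stripping the +4 dB make-up gives -11 dB at the gain stage.
The compressed level sits -11 − (-12) = 1 dB over threshold.
Input overshoot = R × output overshoot = 6 dB → input = -12 + 6 = -6 dB.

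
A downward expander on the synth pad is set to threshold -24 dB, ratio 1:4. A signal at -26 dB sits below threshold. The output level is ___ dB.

-32 dB

Undershoot = (-24) − (-26) = 2 dB.
At 1:4, that expands to 8 dB under threshold.
Output = -24 − 8 = -32 dB.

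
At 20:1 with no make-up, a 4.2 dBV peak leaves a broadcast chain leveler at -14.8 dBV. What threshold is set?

-15.8 dBV

Let T be the threshold. Output overshoot = (input overshoot)/R, so -14.8 − T = (4.2 − T)/20.
20·(-14.8 − T) = 4.2 − T → 19·T = -296 − 4.2 = -300.2.
T = -300.2/19 = -15.8 dBV.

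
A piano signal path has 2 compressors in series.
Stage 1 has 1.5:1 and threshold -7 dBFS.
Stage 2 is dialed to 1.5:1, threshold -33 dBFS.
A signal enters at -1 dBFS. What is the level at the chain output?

Stage 1: 6 dB above -7 dBFS, reduced 1.5:1 to 4 dB above → -3 dBFS.
Stage 2: -3 dBFS is 30 dB over -33 dBFS; at 1.5:1 that becomes 20 dB over, giving -13 dBFS.

-13 dBFS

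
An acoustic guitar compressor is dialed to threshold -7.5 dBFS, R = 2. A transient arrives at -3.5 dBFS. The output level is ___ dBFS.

Overshoot: -3.5 − (-7.5) = 4 dB.
The 4 dB excess becomes 2 dB after 2:1 reduction.
That puts the output at -5.5 dBFS.

-5.5 dBFS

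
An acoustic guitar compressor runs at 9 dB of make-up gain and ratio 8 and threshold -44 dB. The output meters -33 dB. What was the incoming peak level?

-28 dB

Before make-up, the level was -33 − 9 = -42 dB.
Post-compression overshoot = -42 − (-44) = 2 dB.
Before 8:1 compression the overshoot was 2 × 8 = 16 dB, so input = -44 + 16 = -28 dB.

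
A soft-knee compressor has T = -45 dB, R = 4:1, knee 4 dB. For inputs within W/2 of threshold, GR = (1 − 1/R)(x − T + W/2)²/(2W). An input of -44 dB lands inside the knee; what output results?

x − T + W/2 = -44 − (-45) + 2 = 3.
GR = (1 − 1/4) × 3² / 8 = 0.75 × 9 / 8 = 0.84375 dB.
Output = -44 − 0.84375 = -44.84375 dB.

-44.84375 dB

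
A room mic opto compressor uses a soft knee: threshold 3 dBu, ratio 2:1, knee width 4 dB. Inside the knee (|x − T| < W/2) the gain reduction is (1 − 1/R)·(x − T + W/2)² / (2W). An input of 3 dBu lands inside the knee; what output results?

2.75 dBu

x − T + W/2 = 3 − 3 + 2 = 2.
GR = (1 − 1/2) × 2² / 8 = 0.5 × 4 / 8 = 0.25 dB.
Output = 3 − 0.25 = 2.75 dBu.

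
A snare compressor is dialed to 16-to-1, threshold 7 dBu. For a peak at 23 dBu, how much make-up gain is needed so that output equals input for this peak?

15 dB

Overshoot 16 dB → 16/16 = 1 dB after compression, so the compressed level is 7 + 1 = 8 dBu.
Make-up = target − compressed = 23 − 8 = 15 dB.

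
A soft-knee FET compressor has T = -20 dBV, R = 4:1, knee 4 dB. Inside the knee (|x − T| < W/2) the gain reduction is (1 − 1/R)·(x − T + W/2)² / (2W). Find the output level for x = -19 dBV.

-19.84375 dBV

x − T + W/2 = -19 − (-20) + 2 = 3.
GR = (1 − 1/4) × 3² / 8 = 0.75 × 9 / 8 = 0.84375 dB.
Output = -19 − 0.84375 = -19.84375 dBV.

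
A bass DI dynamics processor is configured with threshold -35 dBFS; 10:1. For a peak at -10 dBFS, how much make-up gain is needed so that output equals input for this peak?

Overshoot 25 dB → 25/10 = 2.5 dB after compression, so the compressed level is -35 + 2.5 = -32.5 dBFS.
Make-up = target − compressed = -10 − (-32.5) = 22.5 dB.

22.5 dB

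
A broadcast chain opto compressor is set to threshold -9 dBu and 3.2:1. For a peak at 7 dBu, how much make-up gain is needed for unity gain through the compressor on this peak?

11 dB

Overshoot 16 dB → 16/3.2 = 5 dB after compression, so the compressed level is -9 + 5 = -4 dBu.
Make-up = target − compressed = 7 − (-4) = 11 dB.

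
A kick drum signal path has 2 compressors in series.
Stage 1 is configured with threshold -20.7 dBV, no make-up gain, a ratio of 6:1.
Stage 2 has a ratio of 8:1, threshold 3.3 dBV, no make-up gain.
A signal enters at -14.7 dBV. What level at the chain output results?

-19.7 dBV

Stage 1: 6 dB above -20.7 dBV, reduced 6:1 to 1 dB above → -19.7 dBV.
Stage 2: -19.7 dBV is at or below the 3.3 dBV threshold — no compression; output -19.7 dBV.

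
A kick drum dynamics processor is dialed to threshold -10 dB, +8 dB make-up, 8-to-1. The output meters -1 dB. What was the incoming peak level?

Remove make-up: -1 − 8 = -9 dB.
Post-compression overshoot = -9 − (-10) = 1 dB.
Undo the ratio: input overshoot = 1 × 8 = 8 dB, giving input = -2 dB.

-2 dB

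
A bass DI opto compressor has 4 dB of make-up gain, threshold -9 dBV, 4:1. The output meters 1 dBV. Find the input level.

15 dBV

Before make-up, the level was 1 − 4 = -3 dBV.
Post-compression overshoot = -3 − (-9) = 6 dB.
Before 4:1 compression the overshoot was 6 × 4 = 24 dB, so input = -9 + 24 = 15 dBV.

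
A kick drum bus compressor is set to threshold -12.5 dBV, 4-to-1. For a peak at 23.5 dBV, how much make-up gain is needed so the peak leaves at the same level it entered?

27 dB

Without make-up, output = threshold + overshoot/4 = -12.5 + 9 = -3.5 dBV.
Gap to target: 27 dB.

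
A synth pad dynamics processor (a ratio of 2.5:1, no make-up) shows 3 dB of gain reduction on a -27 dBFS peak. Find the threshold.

Gain reduction = -27 − (-30) = 3 dB; output overshoot = GR / (R − 1) = 3 / 1.5 = 2 dB.
Threshold = output − output overshoot = -30 − 2 = -32 dBFS.

-32 dBFS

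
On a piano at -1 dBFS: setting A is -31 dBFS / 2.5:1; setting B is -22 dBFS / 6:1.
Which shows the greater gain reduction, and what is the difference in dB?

A, by 0.5 dB

A: overshoot 30 dB → output overshoot 12 dB → GR 18 dB.
B: overshoot 21 dB → output overshoot 3.5 dB → GR 17.5 dB.
A reduces 0.5 dB more.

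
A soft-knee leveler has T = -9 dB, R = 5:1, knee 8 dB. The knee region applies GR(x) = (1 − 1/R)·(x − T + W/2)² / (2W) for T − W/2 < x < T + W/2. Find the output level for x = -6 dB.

x − T + W/2 = -6 − (-9) + 4 = 7.
GR = (1 − 1/5) × 7² / 16 = 0.8 × 49 / 16 = 2.45 dB.
Output = -6 − 2.45 = -8.45 dB.

-8.45 dB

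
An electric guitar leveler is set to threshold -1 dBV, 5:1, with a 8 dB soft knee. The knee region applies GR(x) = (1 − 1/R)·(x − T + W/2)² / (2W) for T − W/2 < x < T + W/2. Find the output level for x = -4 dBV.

-4.05 dBV

x − T + W/2 = -4 − (-1) + 4 = 1.
GR = (1 − 1/5) × 1² / 16 = 0.8 × 1 / 16 = 0.05 dB.
Output = -4 − 0.05 = -4.05 dBV.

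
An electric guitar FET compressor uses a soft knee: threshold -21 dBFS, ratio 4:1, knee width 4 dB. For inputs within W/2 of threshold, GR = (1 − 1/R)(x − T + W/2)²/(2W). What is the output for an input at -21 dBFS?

-21.375 dBFS

x − T + W/2 = -21 − (-21) + 2 = 2.
GR = (1 − 1/4) × 2² / 8 = 0.75 × 4 / 8 = 0.375 dB.
Output = -21 − 0.375 = -21.375 dBFS.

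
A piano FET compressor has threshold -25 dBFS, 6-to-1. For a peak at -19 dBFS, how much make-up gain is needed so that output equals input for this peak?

5 dB

The peak compresses to -25 + 6/6 = -24 dBFS.
To reach -19 dBFS requires -19 − (-24) = 5 dB of make-up.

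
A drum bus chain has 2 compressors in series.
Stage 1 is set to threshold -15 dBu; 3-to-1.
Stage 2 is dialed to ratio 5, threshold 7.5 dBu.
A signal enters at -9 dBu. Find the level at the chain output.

-13 dBu

Stage 1: overshoot 6 dB → 6/3 = 2 dB → -13 dBu.
Stage 2: -13 dBu ≤ 7.5 dBu, so stage 2 doesn't engage; output -13 dBu.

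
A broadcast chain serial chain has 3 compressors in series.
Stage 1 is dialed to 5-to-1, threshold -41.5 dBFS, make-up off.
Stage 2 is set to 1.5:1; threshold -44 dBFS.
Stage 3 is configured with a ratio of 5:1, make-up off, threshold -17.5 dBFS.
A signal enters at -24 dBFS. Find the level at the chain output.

Stage 1: -24 dBFS is 17.5 dB over -41.5 dBFS; at 5:1 that becomes 3.5 dB over, giving -38 dBFS.
Stage 2: 6 dB above -44 dBFS, reduced 1.5:1 to 4 dB above → -40 dBFS.
Stage 3: -40 dBFS is at or below the -17.5 dBFS threshold — no compression; output -40 dBFS.

-40 dBFS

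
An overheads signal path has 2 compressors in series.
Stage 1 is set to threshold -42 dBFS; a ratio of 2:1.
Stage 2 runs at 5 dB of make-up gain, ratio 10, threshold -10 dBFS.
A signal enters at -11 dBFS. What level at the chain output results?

-21.5 dBFS

Stage 1: overshoot 31 dB → 31/2 = 15.5 dB → -26.5 dBFS.
Stage 2: -26.5 dBFS ≤ -10 dBFS, so stage 2 doesn't engage; make-up brings it to -21.5 dBFS.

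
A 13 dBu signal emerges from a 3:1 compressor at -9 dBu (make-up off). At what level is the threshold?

Gain reduction = 13 − (-9) = 22 dB; output overshoot = GR / (R − 1) = 22 / 2 = 11 dB.
Threshold = output − output overshoot = -9 − 11 = -20 dBu.

-20 dBu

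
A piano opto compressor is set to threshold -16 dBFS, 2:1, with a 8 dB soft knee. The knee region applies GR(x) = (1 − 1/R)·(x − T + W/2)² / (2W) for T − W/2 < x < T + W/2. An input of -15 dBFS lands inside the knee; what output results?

-15.78125 dBFS

x − T + W/2 = -15 − (-16) + 4 = 5.
GR = (1 − 1/2) × 5² / 16 = 0.5 × 25 / 16 = 0.78125 dB.
Output = -15 − 0.78125 = -15.78125 dBFS.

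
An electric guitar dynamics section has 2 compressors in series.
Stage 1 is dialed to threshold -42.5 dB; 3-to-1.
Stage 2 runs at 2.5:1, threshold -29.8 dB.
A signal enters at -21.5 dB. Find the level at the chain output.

Stage 1: -21.5 dB is 21 dB over -42.5 dB; at 3:1 that becomes 7 dB over, giving -35.5 dB.
Stage 2: -35.5 dB ≤ -29.8 dB, so stage 2 doesn't engage; output -35.5 dB.

-35.5 dB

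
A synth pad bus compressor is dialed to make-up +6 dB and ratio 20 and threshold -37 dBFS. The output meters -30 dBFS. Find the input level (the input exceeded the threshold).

-17 dBFS

Before make-up, the level was -30 − 6 = -36 dBFS.
The compressed level sits -36 − (-37) = 1 dB over threshold.
Before 20:1 compression the overshoot was 1 × 20 = 20 dB, so input = -37 + 20 = -17 dBFS.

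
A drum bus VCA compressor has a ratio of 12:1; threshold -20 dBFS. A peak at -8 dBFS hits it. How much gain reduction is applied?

11 dB

The signal is 12 dB above threshold.
At 12:1, output sits 12/12 = 1 dB above threshold.
Gain reduction = 12 − 1 = 11 dB.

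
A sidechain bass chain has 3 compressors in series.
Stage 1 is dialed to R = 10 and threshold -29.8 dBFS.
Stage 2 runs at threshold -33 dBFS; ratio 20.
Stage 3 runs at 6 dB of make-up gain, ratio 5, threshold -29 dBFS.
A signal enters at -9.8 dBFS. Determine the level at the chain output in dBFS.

Stage 1: overshoot 20 dB → 20/10 = 2 dB → -27.8 dBFS.
Stage 2: 5.2 dB above -33 dBFS, reduced 20:1 to 0.26 dB above → -32.74 dBFS.
Stage 3: below threshold (-32.74 ≤ -29); passes unchanged; make-up brings it to -26.74 dBFS.

-26.74 dBFS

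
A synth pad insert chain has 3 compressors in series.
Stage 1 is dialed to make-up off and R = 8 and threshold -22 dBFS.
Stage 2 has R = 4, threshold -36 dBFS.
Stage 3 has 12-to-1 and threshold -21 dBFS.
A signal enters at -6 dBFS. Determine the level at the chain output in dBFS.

-32 dBFS

Stage 1: 16 dB above -22 dBFS, reduced 8:1 to 2 dB above → -20 dBFS.
Stage 2: 16 dB above -36 dBFS, reduced 4:1 to 4 dB above → -32 dBFS.
Stage 3: -32 dBFS ≤ -21 dBFS, so stage 3 doesn't engage; output -32 dBFS.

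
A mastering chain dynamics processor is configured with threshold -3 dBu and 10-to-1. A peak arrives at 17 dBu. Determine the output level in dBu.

Overshoot: 17 − (-3) = 20 dB.
10:1 compression reduces that to 20/10 = 2 dB over.
So the level is -3 + 2 = -1 dBu.

-1 dBu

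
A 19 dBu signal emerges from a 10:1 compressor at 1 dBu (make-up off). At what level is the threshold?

Gain reduction = 19 − 1 = 18 dB; output overshoot = GR / (R − 1) = 18 / 9 = 2 dB.
Threshold = output − output overshoot = 1 − 2 = -1 dBu.

-1 dBu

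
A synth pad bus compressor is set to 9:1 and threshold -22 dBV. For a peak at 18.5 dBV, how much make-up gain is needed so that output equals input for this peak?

36 dB

Overshoot 40.5 dB → 40.5/9 = 4.5 dB after compression, so the compressed level is -22 + 4.5 = -17.5 dBV.
Make-up = target − compressed = 18.5 − (-17.5) = 36 dB.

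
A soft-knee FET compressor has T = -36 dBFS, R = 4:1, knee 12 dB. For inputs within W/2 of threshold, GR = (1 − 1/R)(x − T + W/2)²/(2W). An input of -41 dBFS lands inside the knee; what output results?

-41.03125 dBFS

x − T + W/2 = -41 − (-36) + 6 = 1.
GR = (1 − 1/4) × 1² / 24 = 0.75 × 1 / 24 = 0.03125 dB.
Output = -41 − 0.03125 = -41.03125 dBFS.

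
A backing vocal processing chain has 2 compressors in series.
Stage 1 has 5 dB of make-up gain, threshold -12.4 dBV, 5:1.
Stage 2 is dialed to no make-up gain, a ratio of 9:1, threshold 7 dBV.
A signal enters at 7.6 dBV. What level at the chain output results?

Stage 1: overshoot 20 dB → 20/5 = 4 dB → -8.4 dBV; +5 dB make-up → -3.4 dBV.
Stage 2: -3.4 dBV is at or below the 7 dBV threshold — no compression; output -3.4 dBV.

-3.4 dBV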